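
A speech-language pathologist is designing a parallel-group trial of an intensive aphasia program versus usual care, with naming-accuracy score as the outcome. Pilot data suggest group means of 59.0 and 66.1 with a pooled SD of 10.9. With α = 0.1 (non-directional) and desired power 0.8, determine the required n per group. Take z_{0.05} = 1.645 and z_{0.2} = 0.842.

n = 30 per group

Cohen's d = |M₁ − M₂| / SD_pooled = |59.0 − 66.1| / 10.9 = 7.1 / 10.9 = 0.651.
For two independent groups with equal n: n = 2·((z_{α/2} + z_β) / d)².
z_{α/2} + z_β = 1.645 + 0.842 = 2.487.
n = 2 × (2.487 / 0.651)² = 2 × 3.820² = 2 × 14.59 = 29.2.
Round up to the next whole participant.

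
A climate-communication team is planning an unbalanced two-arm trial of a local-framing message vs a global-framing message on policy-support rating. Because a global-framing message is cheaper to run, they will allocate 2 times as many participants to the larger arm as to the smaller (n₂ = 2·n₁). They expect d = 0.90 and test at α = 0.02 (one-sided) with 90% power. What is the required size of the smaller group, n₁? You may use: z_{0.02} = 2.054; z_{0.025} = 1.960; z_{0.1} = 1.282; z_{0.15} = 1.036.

n₁ = 21

With allocation ratio k = n₂/n₁ = 2, Var(x̄₁−x̄₂) = σ²(1/n₁ + 1/(k·n₁)) = σ²·(k+1)/(k·n₁).
So n₁ = (1 + 1/k)·((z_{α} + z_β)/d)² = 1.500 × (3.336/0.90)².
n₁ = 1.500 × 13.74 = 20.6.
Round up: n₁ = 21, giving n₂ = 2 × 21 = 42.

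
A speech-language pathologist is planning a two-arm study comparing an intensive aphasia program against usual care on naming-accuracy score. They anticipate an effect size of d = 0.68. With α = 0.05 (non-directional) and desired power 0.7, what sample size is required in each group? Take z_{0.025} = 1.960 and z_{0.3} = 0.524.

For two independent groups with equal n: n = 2·((z_{α/2} + z_β) / d)².
z_{α/2} + z_β = 1.960 + 0.524 = 2.484.
n = 2 × (2.484 / 0.68)² = 2 × 3.653² = 2 × 13.34 = 26.7.
Round up to the next whole participant.

n = 27 per group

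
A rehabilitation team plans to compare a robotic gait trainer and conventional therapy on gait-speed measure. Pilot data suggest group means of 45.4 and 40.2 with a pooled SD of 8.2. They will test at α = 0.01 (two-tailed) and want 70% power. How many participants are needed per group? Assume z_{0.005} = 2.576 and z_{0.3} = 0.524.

Cohen's d = |M₁ − M₂| / SD_pooled = |45.4 − 40.2| / 8.2 = 5.2 / 8.2 = 0.634.
For two independent groups with equal n: n = 2·((z_{α/2} + z_β) / d)².
z_{α/2} + z_β = 2.576 + 0.524 = 3.100.
n = 2 × (3.100 / 0.634)² = 2 × 4.890² = 2 × 23.91 = 47.8.
Round up to the next whole participant.

n = 48 per group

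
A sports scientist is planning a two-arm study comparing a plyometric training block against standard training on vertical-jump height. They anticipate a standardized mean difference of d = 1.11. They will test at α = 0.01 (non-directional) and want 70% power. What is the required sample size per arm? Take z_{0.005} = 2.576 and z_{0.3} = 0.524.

For two independent groups with equal n: n = 2·((z_{α/2} + z_β) / d)².
z_{α/2} + z_β = 2.576 + 0.524 = 3.100.
n = 2 × (3.100 / 1.11)² = 2 × 2.793² = 2 × 7.80 = 15.6.
Round up to the next whole participant.

n = 16 per group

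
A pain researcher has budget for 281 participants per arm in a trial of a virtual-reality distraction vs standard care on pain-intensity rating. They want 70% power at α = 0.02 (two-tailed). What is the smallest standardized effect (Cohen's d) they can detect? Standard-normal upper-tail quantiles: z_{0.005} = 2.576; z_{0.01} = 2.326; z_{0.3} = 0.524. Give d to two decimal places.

d_min ≈ 0.24

For two independent groups of n = 281 each: d_min = (z_{α/2} + z_β)·√(2/n).
z-sum = 2.326 + 0.524 = 2.850.
d_min = 2.850 × √(2/281) = 2.850 × 0.0844 = 0.240.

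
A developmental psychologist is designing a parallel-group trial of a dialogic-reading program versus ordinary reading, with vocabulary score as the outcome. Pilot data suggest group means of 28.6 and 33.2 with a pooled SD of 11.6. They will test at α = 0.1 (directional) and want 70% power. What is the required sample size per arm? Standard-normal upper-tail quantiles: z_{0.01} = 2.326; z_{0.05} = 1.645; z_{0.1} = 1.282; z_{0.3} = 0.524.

n = 42 per group

Cohen's d = |M₁ − M₂| / SD_pooled = |28.6 − 33.2| / 11.6 = 4.6 / 11.6 = 0.397.
For two independent groups with equal n: n = 2·((z_{α} + z_β) / d)².
z_{α} + z_β = 1.282 + 0.524 = 1.806.
n = 2 × (1.806 / 0.397)² = 2 × 4.549² = 2 × 20.69 = 41.4.
Round up to the next whole participant.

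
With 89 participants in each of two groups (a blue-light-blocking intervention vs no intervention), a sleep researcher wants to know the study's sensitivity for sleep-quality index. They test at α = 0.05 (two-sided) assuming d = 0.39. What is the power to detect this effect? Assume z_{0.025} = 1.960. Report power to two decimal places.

power ≈ 0.74

For two equal groups, power = Φ(d·√(n/2) − z_{α/2}).
d·√(n/2) = 0.39 × √(89/2) = 0.39 × 6.671 = 2.602.
z_β = 2.602 − 1.960 = 0.642.
Power = Φ(0.642) = 0.739.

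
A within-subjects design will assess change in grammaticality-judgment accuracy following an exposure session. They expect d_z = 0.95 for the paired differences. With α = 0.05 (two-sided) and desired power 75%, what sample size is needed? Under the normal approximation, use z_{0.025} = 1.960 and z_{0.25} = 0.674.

n = 8 pairs

For a paired (one-sample on differences) test: n = ((z_{α/2} + z_β) / d)².
z_{α/2} + z_β = 1.960 + 0.674 = 2.634.
n = (2.634 / 0.95)² = 2.773² = 7.69.
Round up.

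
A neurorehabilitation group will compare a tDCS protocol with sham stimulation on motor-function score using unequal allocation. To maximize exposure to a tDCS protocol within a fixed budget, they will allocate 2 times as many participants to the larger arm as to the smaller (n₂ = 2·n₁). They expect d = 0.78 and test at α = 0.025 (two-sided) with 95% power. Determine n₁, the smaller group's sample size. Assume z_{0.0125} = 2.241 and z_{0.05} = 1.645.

With allocation ratio k = n₂/n₁ = 2, Var(x̄₁−x̄₂) = σ²(1/n₁ + 1/(k·n₁)) = σ²·(k+1)/(k·n₁).
So n₁ = (1 + 1/k)·((z_{α/2} + z_β)/d)² = 1.500 × (3.886/0.78)².
n₁ = 1.500 × 24.82 = 37.2.
Round up: n₁ = 38, giving n₂ = 2 × 38 = 76.

n₁ = 38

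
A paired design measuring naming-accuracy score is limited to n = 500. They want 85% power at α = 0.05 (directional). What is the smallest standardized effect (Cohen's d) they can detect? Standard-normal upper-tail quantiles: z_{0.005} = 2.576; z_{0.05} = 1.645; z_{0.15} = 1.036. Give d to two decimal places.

For a single sample (or paired design) of n = 500: d_min = (z_{α} + z_β)/√n.
z-sum = 1.645 + 1.036 = 2.681.
d_min = 2.681 / √500 = 2.681 / 22.361 = 0.120.

d_min ≈ 0.12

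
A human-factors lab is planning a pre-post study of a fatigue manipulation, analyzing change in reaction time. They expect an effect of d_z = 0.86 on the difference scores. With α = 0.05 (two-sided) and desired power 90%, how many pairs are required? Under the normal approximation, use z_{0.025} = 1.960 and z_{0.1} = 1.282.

For a paired (one-sample on differences) test: n = ((z_{α/2} + z_β) / d)².
z_{α/2} + z_β = 1.960 + 1.282 = 3.242.
n = (3.242 / 0.86)² = 3.770² = 14.21.
Round up.

n = 15 pairs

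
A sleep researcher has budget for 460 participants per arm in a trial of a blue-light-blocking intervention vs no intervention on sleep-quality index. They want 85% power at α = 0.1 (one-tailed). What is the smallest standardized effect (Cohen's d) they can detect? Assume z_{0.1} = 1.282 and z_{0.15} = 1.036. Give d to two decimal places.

For two independent groups of n = 460 each: d_min = (z_{α} + z_β)·√(2/n).
z-sum = 1.282 + 1.036 = 2.318.
d_min = 2.318 × √(2/460) = 2.318 × 0.0659 = 0.153.

d_min ≈ 0.15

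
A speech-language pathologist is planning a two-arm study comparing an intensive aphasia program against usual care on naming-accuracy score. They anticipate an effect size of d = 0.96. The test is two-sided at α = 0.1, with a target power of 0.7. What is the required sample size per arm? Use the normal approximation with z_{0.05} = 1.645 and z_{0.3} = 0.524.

n = 11 per group

For two independent groups with equal n: n = 2·((z_{α/2} + z_β) / d)².
z_{α/2} + z_β = 1.645 + 0.524 = 2.169.
n = 2 × (2.169 / 0.96)² = 2 × 2.259² = 2 × 5.10 = 10.2.
Round up to the next whole participant.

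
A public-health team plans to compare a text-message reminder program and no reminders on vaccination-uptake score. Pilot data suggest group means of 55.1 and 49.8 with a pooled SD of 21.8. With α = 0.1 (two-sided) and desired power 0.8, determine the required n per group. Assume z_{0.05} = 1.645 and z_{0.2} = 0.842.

n = 210 per group

Cohen's d = |M₁ − M₂| / SD_pooled = |55.1 − 49.8| / 21.8 = 5.3 / 21.8 = 0.243.
For two independent groups with equal n: n = 2·((z_{α/2} + z_β) / d)².
z_{α/2} + z_β = 1.645 + 0.842 = 2.487.
n = 2 × (2.487 / 0.243)² = 2 × 10.235² = 2 × 104.75 = 209.5.
Round up to the next whole participant.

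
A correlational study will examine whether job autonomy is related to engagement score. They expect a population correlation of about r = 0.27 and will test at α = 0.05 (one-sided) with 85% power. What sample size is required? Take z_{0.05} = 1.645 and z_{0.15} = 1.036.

Fisher's z: C = ½·ln((1+r)/(1−r)) = ½·ln(1.7397) = 0.2769.
n = ((z_{α} + z_β)/C)² + 3.
(1.645 + 1.036) / 0.2769 = 2.681 / 0.2769 = 9.682.
n = 9.682² + 3 = 93.74 + 3 = 96.7.
Round up.

n = 97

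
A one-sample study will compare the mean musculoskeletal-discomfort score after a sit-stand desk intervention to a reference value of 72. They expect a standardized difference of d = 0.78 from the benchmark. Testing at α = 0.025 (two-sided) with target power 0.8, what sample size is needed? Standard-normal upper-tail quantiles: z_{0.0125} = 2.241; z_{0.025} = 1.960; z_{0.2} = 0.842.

n = 16

For a one-sample test: n = ((z_{α/2} + z_β) / d)².
z_{α/2} + z_β = 2.241 + 0.842 = 3.083.
n = (3.083 / 0.78)² = 3.953² = 15.62.
Round up.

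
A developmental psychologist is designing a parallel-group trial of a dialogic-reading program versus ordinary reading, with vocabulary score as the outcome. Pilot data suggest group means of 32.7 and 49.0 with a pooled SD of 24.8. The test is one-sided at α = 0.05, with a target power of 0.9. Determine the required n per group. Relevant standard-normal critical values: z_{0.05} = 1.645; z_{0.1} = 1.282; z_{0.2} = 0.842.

n = 40 per group

Cohen's d = |M₁ − M₂| / SD_pooled = |32.7 − 49.0| / 24.8 = 16.3 / 24.8 = 0.657.
For two independent groups with equal n: n = 2·((z_{α} + z_β) / d)².
z_{α} + z_β = 1.645 + 1.282 = 2.927.
n = 2 × (2.927 / 0.657)² = 2 × 4.455² = 2 × 19.85 = 39.7.
Round up to the next whole participant.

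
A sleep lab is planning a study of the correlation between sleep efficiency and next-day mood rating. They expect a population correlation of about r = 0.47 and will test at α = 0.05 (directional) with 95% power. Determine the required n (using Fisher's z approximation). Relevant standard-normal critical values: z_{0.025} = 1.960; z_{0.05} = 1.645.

n = 45

Fisher's z: C = ½·ln((1+r)/(1−r)) = ½·ln(2.7736) = 0.5101.
n = ((z_{α} + z_β)/C)² + 3.
(1.645 + 1.645) / 0.5101 = 3.290 / 0.5101 = 6.450.
n = 6.450² + 3 = 41.60 + 3 = 44.6.
Round up.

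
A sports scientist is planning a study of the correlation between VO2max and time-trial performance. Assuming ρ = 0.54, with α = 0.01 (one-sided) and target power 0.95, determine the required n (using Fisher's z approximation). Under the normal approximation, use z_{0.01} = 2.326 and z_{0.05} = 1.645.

n = 47

Fisher's z: C = ½·ln((1+r)/(1−r)) = ½·ln(3.3478) = 0.6042.
n = ((z_{α} + z_β)/C)² + 3.
(2.326 + 1.645) / 0.6042 = 3.971 / 0.6042 = 6.572.
n = 6.572² + 3 = 43.20 + 3 = 46.2.
Round up.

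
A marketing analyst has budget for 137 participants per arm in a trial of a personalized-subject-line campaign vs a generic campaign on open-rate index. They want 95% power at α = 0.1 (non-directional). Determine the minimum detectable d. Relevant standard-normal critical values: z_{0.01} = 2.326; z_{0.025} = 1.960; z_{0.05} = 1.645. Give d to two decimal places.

For two independent groups of n = 137 each: d_min = (z_{α/2} + z_β)·√(2/n).
z-sum = 1.645 + 1.645 = 3.290.
d_min = 3.290 × √(2/137) = 3.290 × 0.1208 = 0.398.

d_min ≈ 0.40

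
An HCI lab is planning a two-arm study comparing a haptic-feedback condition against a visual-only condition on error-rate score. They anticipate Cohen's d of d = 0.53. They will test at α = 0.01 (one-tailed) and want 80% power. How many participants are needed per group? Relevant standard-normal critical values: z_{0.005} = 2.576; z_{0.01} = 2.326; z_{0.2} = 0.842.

For two independent groups with equal n: n = 2·((z_{α} + z_β) / d)².
z_{α} + z_β = 2.326 + 0.842 = 3.168.
n = 2 × (3.168 / 0.53)² = 2 × 5.977² = 2 × 35.73 = 71.5.
Round up to the next whole participant.

n = 72 per group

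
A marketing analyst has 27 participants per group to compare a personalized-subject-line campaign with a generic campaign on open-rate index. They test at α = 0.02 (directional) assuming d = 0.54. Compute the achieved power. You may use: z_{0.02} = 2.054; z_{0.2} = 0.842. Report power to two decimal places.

power ≈ 0.47

For two equal groups, power = Φ(d·√(n/2) − z_{α}).
d·√(n/2) = 0.54 × √(27/2) = 0.54 × 3.674 = 1.984.
z_β = 1.984 − 2.054 = -0.070.
Power = Φ(-0.070) = 0.472.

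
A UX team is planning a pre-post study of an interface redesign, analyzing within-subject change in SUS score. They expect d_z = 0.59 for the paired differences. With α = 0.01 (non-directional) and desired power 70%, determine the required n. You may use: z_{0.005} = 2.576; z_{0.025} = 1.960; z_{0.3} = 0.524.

For a paired (one-sample on differences) test: n = ((z_{α/2} + z_β) / d)².
z_{α/2} + z_β = 2.576 + 0.524 = 3.100.
n = (3.100 / 0.59)² = 5.254² = 27.61.
Round up.

n = 28 pairs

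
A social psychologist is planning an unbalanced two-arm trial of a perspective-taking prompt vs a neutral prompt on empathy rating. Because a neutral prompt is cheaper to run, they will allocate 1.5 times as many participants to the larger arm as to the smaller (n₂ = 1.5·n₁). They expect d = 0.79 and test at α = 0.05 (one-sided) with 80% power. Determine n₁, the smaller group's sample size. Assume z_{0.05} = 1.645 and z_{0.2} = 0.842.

With allocation ratio k = n₂/n₁ = 1.5, Var(x̄₁−x̄₂) = σ²(1/n₁ + 1/(k·n₁)) = σ²·(k+1)/(k·n₁).
So n₁ = (1 + 1/k)·((z_{α} + z_β)/d)² = 1.667 × (2.487/0.79)².
n₁ = 1.667 × 9.91 = 16.5.
Round up: n₁ = 17, giving n₂ = ⌈1.5 × 17⌉ = ⌈25.5⌉ = 26.

n₁ = 17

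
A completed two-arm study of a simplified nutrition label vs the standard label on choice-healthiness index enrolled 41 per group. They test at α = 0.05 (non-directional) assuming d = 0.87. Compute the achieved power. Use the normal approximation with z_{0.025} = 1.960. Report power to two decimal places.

For two equal groups, power = Φ(d·√(n/2) − z_{α/2}).
d·√(n/2) = 0.87 × √(41/2) = 0.87 × 4.528 = 3.939.
z_β = 3.939 − 1.960 = 1.979.
Power = Φ(1.979) = 0.976.

power ≈ 0.98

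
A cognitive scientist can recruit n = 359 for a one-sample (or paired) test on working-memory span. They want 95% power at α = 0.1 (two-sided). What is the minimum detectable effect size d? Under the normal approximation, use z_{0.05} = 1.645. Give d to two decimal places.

For a single sample (or paired design) of n = 359: d_min = (z_{α/2} + z_β)/√n.
z-sum = 1.645 + 1.645 = 3.290.
d_min = 3.290 / √359 = 3.290 / 18.947 = 0.174.

d_min ≈ 0.17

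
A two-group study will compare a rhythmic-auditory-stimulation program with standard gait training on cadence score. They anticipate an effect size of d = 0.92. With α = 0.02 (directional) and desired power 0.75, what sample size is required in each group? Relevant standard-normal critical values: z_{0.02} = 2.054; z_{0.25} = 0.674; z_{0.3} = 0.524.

n = 18 per group

For two independent groups with equal n: n = 2·((z_{α} + z_β) / d)².
z_{α} + z_β = 2.054 + 0.674 = 2.728.
n = 2 × (2.728 / 0.92)² = 2 × 2.965² = 2 × 8.79 = 17.6.
Round up to the next whole participant.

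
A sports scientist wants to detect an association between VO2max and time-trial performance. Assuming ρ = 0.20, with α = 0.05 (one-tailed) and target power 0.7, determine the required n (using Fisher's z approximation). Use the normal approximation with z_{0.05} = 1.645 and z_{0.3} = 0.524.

Fisher's z: C = ½·ln((1+r)/(1−r)) = ½·ln(1.5000) = 0.2027.
n = ((z_{α} + z_β)/C)² + 3.
(1.645 + 0.524) / 0.2027 = 2.169 / 0.2027 = 10.701.
n = 10.701² + 3 = 114.50 + 3 = 117.5.
Round up.

n = 118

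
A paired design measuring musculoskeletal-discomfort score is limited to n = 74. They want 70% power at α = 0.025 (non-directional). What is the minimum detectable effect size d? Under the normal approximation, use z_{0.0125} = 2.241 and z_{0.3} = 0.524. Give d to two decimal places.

d_min ≈ 0.32

For a single sample (or paired design) of n = 74: d_min = (z_{α/2} + z_β)/√n.
z-sum = 2.241 + 0.524 = 2.765.
d_min = 2.765 / √74 = 2.765 / 8.602 = 0.321.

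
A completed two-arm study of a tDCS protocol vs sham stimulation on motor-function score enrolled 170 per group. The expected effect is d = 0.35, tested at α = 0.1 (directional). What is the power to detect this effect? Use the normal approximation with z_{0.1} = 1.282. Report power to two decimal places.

For two equal groups, power = Φ(d·√(n/2) − z_{α}).
d·√(n/2) = 0.35 × √(170/2) = 0.35 × 9.220 = 3.227.
z_β = 3.227 − 1.282 = 1.945.
Power = Φ(1.945) = 0.974.

power ≈ 0.97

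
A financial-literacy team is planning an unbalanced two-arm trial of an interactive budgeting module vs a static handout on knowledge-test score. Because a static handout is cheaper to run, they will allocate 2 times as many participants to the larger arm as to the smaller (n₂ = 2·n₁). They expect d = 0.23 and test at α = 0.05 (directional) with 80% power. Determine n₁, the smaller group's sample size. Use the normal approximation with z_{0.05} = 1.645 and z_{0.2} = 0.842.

n₁ = 176

With allocation ratio k = n₂/n₁ = 2, Var(x̄₁−x̄₂) = σ²(1/n₁ + 1/(k·n₁)) = σ²·(k+1)/(k·n₁).
So n₁ = (1 + 1/k)·((z_{α} + z_β)/d)² = 1.500 × (2.487/0.23)².
n₁ = 1.500 × 116.92 = 175.4.
Round up: n₁ = 176, giving n₂ = 2 × 176 = 352.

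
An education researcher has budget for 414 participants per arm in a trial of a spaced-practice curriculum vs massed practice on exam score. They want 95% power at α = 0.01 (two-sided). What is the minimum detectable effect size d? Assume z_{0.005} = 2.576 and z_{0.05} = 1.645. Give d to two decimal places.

For two independent groups of n = 414 each: d_min = (z_{α/2} + z_β)·√(2/n).
z-sum = 2.576 + 1.645 = 4.221.
d_min = 4.221 × √(2/414) = 4.221 × 0.0695 = 0.293.

d_min ≈ 0.29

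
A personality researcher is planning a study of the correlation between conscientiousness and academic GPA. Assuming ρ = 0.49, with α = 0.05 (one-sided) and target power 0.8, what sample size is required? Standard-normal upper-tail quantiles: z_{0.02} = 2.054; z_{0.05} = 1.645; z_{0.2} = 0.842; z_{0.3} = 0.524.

Fisher's z: C = ½·ln((1+r)/(1−r)) = ½·ln(2.9216) = 0.5361.
n = ((z_{α} + z_β)/C)² + 3.
(1.645 + 0.842) / 0.5361 = 2.487 / 0.5361 = 4.639.
n = 4.639² + 3 = 21.52 + 3 = 24.5.
Round up.

n = 25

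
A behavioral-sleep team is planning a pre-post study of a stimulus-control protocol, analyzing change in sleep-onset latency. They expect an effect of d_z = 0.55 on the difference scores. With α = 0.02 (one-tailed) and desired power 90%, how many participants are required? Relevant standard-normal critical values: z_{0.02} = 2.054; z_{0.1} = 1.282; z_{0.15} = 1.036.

For a paired (one-sample on differences) test: n = ((z_{α} + z_β) / d)².
z_{α} + z_β = 2.054 + 1.282 = 3.336.
n = (3.336 / 0.55)² = 6.065² = 36.79.
Round up.

n = 37 pairs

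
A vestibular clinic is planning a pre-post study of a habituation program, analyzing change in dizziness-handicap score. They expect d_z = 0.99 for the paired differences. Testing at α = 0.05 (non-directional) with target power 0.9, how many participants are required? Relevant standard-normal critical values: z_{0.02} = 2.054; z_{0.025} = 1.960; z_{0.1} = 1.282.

n = 11 pairs

For a paired (one-sample on differences) test: n = ((z_{α/2} + z_β) / d)².
z_{α/2} + z_β = 1.960 + 1.282 = 3.242.
n = (3.242 / 0.99)² = 3.275² = 10.72.
Round up.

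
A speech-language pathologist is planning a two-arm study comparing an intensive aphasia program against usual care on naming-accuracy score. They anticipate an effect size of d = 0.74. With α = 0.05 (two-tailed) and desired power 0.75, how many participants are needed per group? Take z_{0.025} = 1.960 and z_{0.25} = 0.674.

n = 26 per group

For two independent groups with equal n: n = 2·((z_{α/2} + z_β) / d)².
z_{α/2} + z_β = 1.960 + 0.674 = 2.634.
n = 2 × (2.634 / 0.74)² = 2 × 3.559² = 2 × 12.67 = 25.3.
Round up to the next whole participant.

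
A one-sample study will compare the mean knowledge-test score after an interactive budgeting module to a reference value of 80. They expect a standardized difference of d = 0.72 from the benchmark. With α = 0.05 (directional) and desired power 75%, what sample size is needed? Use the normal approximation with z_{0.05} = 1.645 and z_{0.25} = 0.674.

n = 11

For a one-sample test: n = ((z_{α} + z_β) / d)².
z_{α} + z_β = 1.645 + 0.674 = 2.319.
n = (2.319 / 0.72)² = 3.221² = 10.37.
Round up.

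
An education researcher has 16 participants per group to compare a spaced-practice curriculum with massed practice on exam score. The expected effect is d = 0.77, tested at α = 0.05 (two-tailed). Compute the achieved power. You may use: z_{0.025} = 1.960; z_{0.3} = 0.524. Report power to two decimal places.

power ≈ 0.59

For two equal groups, power = Φ(d·√(n/2) − z_{α/2}).
d·√(n/2) = 0.77 × √(16/2) = 0.77 × 2.828 = 2.178.
z_β = 2.178 − 1.960 = 0.218.
Power = Φ(0.218) = 0.586.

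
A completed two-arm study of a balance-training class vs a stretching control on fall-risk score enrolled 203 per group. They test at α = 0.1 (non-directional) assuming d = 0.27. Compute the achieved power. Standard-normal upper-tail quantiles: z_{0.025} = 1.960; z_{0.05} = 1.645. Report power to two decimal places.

power ≈ 0.86

For two equal groups, power = Φ(d·√(n/2) − z_{α/2}).
d·√(n/2) = 0.27 × √(203/2) = 0.27 × 10.075 = 2.720.
z_β = 2.720 − 1.645 = 1.075.
Power = Φ(1.075) = 0.859.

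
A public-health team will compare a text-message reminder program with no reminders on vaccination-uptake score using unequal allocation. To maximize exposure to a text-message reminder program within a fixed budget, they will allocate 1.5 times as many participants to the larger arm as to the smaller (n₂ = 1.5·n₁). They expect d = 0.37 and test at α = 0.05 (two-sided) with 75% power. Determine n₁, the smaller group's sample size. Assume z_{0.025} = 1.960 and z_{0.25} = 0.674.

With allocation ratio k = n₂/n₁ = 1.5, Var(x̄₁−x̄₂) = σ²(1/n₁ + 1/(k·n₁)) = σ²·(k+1)/(k·n₁).
So n₁ = (1 + 1/k)·((z_{α/2} + z_β)/d)² = 1.667 × (2.634/0.37)².
n₁ = 1.667 × 50.68 = 84.5.
Round up: n₁ = 85, giving n₂ = ⌈1.5 × 85⌉ = ⌈127.5⌉ = 128.

n₁ = 85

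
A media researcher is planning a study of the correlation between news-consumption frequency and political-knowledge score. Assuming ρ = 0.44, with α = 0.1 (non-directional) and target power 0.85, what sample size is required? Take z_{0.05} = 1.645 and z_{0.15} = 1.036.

Fisher's z: C = ½·ln((1+r)/(1−r)) = ½·ln(2.5714) = 0.4722.
n = ((z_{α/2} + z_β)/C)² + 3.
(1.645 + 1.036) / 0.4722 = 2.681 / 0.4722 = 5.678.
n = 5.678² + 3 = 32.24 + 3 = 35.2.
Round up.

n = 36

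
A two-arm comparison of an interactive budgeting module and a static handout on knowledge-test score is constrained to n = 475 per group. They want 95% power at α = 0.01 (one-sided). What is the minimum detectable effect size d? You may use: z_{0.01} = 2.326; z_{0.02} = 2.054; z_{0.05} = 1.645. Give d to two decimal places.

d_min ≈ 0.26

For two independent groups of n = 475 each: d_min = (z_{α} + z_β)·√(2/n).
z-sum = 2.326 + 1.645 = 3.971.
d_min = 3.971 × √(2/475) = 3.971 × 0.0649 = 0.258.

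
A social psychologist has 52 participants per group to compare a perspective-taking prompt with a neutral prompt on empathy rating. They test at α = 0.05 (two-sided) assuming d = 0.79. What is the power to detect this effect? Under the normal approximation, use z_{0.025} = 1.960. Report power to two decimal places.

For two equal groups, power = Φ(d·√(n/2) − z_{α/2}).
d·√(n/2) = 0.79 × √(52/2) = 0.79 × 5.099 = 4.028.
z_β = 4.028 − 1.960 = 2.068.
Power = Φ(2.068) = 0.981.

power ≈ 0.98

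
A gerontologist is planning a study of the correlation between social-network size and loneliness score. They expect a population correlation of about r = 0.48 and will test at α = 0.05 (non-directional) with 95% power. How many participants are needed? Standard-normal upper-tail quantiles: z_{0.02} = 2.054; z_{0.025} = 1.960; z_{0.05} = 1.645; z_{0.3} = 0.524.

Fisher's z: C = ½·ln((1+r)/(1−r)) = ½·ln(2.8462) = 0.5230.
n = ((z_{α/2} + z_β)/C)² + 3.
(1.960 + 1.645) / 0.5230 = 3.605 / 0.5230 = 6.893.
n = 6.893² + 3 = 47.51 + 3 = 50.5.
Round up.

n = 51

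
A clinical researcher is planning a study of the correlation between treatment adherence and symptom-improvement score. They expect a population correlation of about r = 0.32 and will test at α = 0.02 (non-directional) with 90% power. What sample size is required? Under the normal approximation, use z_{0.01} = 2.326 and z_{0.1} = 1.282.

n = 122

Fisher's z: C = ½·ln((1+r)/(1−r)) = ½·ln(1.9412) = 0.3316.
n = ((z_{α/2} + z_β)/C)² + 3.
(2.326 + 1.282) / 0.3316 = 3.608 / 0.3316 = 10.881.
n = 10.881² + 3 = 118.39 + 3 = 121.4.
Round up.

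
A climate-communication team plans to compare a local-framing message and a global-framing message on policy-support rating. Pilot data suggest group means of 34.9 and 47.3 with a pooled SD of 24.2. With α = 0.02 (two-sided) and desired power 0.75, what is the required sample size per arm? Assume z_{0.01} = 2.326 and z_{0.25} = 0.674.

Cohen's d = |M₁ − M₂| / SD_pooled = |34.9 − 47.3| / 24.2 = 12.4 / 24.2 = 0.512.
For two independent groups with equal n: n = 2·((z_{α/2} + z_β) / d)².
z_{α/2} + z_β = 2.326 + 0.674 = 3.000.
n = 2 × (3.000 / 0.512)² = 2 × 5.859² = 2 × 34.33 = 68.7.
Round up to the next whole participant.

n = 69 per group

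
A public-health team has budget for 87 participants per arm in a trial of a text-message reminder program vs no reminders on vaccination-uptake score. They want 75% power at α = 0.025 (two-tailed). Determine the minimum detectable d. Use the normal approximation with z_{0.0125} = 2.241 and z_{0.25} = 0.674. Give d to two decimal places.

d_min ≈ 0.44

For two independent groups of n = 87 each: d_min = (z_{α/2} + z_β)·√(2/n).
z-sum = 2.241 + 0.674 = 2.915.
d_min = 2.915 × √(2/87) = 2.915 × 0.1516 = 0.442.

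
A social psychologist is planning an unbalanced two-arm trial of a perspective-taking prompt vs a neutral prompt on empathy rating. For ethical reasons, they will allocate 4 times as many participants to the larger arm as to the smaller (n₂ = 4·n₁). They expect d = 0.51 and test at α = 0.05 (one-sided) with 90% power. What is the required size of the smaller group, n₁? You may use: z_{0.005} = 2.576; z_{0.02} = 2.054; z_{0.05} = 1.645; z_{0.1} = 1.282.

n₁ = 42

With allocation ratio k = n₂/n₁ = 4, Var(x̄₁−x̄₂) = σ²(1/n₁ + 1/(k·n₁)) = σ²·(k+1)/(k·n₁).
So n₁ = (1 + 1/k)·((z_{α} + z_β)/d)² = 1.250 × (2.927/0.51)².
n₁ = 1.250 × 32.94 = 41.2.
Round up: n₁ = 42, giving n₂ = 4 × 42 = 168.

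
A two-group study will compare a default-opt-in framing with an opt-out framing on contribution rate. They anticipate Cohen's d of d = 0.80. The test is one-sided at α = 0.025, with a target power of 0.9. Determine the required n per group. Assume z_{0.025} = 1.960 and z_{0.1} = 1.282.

n = 33 per group

For two independent groups with equal n: n = 2·((z_{α} + z_β) / d)².
z_{α} + z_β = 1.960 + 1.282 = 3.242.
n = 2 × (3.242 / 0.80)² = 2 × 4.052² = 2 × 16.42 = 32.8.
Round up to the next whole participant.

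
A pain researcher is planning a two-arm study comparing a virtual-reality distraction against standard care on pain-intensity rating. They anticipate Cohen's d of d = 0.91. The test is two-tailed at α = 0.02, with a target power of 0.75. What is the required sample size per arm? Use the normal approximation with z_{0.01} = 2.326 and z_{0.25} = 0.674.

For two independent groups with equal n: n = 2·((z_{α/2} + z_β) / d)².
z_{α/2} + z_β = 2.326 + 0.674 = 3.000.
n = 2 × (3.000 / 0.91)² = 2 × 3.297² = 2 × 10.87 = 21.7.
Round up to the next whole participant.

n = 22 per group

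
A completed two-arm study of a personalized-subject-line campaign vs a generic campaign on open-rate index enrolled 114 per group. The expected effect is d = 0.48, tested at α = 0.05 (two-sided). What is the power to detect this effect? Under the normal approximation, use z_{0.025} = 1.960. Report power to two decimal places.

For two equal groups, power = Φ(d·√(n/2) − z_{α/2}).
d·√(n/2) = 0.48 × √(114/2) = 0.48 × 7.550 = 3.624.
z_β = 3.624 − 1.960 = 1.664.
Power = Φ(1.664) = 0.952.

power ≈ 0.95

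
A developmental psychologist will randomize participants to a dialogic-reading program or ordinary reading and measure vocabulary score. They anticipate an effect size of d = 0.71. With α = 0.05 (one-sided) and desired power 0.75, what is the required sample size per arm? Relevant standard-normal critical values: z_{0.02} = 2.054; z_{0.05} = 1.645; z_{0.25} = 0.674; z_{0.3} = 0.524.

n = 22 per group

For two independent groups with equal n: n = 2·((z_{α} + z_β) / d)².
z_{α} + z_β = 1.645 + 0.674 = 2.319.
n = 2 × (2.319 / 0.71)² = 2 × 3.266² = 2 × 10.67 = 21.3.
Round up to the next whole participant.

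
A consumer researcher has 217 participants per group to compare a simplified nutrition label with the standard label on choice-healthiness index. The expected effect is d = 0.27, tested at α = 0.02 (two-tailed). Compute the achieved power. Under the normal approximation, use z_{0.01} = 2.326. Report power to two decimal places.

For two equal groups, power = Φ(d·√(n/2) − z_{α/2}).
d·√(n/2) = 0.27 × √(217/2) = 0.27 × 10.416 = 2.812.
z_β = 2.812 − 2.326 = 0.486.
Power = Φ(0.486) = 0.687.

power ≈ 0.69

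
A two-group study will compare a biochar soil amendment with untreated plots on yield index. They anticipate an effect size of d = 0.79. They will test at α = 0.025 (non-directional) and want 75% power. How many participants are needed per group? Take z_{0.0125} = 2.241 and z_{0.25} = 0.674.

For two independent groups with equal n: n = 2·((z_{α/2} + z_β) / d)².
z_{α/2} + z_β = 2.241 + 0.674 = 2.915.
n = 2 × (2.915 / 0.79)² = 2 × 3.690² = 2 × 13.62 = 27.2.
Round up to the next whole participant.

n = 28 per group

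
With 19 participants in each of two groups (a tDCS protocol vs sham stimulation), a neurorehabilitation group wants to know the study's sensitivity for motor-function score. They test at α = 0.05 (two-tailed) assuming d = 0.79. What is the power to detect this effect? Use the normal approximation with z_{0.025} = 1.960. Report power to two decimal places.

power ≈ 0.68

For two equal groups, power = Φ(d·√(n/2) − z_{α/2}).
d·√(n/2) = 0.79 × √(19/2) = 0.79 × 3.082 = 2.435.
z_β = 2.435 − 1.960 = 0.475.
Power = Φ(0.475) = 0.683.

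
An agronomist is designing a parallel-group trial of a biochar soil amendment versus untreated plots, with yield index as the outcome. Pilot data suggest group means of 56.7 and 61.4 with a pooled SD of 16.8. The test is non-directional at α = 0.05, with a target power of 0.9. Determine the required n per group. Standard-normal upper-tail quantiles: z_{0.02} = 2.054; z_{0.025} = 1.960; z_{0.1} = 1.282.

n = 269 per group

Cohen's d = |M₁ − M₂| / SD_pooled = |56.7 − 61.4| / 16.8 = 4.7 / 16.8 = 0.280.
For two independent groups with equal n: n = 2·((z_{α/2} + z_β) / d)².
z_{α/2} + z_β = 1.960 + 1.282 = 3.242.
n = 2 × (3.242 / 0.280)² = 2 × 11.579² = 2 × 134.06 = 268.1.
Round up to the next whole participant.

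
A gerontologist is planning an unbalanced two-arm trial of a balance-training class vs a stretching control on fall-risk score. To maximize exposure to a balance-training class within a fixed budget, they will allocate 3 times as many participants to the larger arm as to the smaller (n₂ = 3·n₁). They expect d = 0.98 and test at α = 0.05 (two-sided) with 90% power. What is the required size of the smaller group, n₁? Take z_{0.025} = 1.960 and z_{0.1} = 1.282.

With allocation ratio k = n₂/n₁ = 3, Var(x̄₁−x̄₂) = σ²(1/n₁ + 1/(k·n₁)) = σ²·(k+1)/(k·n₁).
So n₁ = (1 + 1/k)·((z_{α/2} + z_β)/d)² = 1.333 × (3.242/0.98)².
n₁ = 1.333 × 10.94 = 14.6.
Round up: n₁ = 15, giving n₂ = 3 × 15 = 45.

n₁ = 15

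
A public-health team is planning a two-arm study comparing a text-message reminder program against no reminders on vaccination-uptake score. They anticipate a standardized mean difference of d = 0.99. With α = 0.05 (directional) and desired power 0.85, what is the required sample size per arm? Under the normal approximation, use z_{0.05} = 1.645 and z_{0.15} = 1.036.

n = 15 per group

For two independent groups with equal n: n = 2·((z_{α} + z_β) / d)².
z_{α} + z_β = 1.645 + 1.036 = 2.681.
n = 2 × (2.681 / 0.99)² = 2 × 2.708² = 2 × 7.33 = 14.7.
Round up to the next whole participant.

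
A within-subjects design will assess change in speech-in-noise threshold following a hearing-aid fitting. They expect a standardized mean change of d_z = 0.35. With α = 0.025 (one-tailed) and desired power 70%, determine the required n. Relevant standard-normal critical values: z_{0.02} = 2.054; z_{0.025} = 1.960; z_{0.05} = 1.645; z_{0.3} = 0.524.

For a paired (one-sample on differences) test: n = ((z_{α} + z_β) / d)².
z_{α} + z_β = 1.960 + 0.524 = 2.484.
n = (2.484 / 0.35)² = 7.097² = 50.37.
Round up.

n = 51 pairs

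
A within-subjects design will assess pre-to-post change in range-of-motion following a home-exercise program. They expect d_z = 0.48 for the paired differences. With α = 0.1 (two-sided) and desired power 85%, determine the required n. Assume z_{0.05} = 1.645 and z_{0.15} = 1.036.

n = 32 pairs

For a paired (one-sample on differences) test: n = ((z_{α/2} + z_β) / d)².
z_{α/2} + z_β = 1.645 + 1.036 = 2.681.
n = (2.681 / 0.48)² = 5.585² = 31.20.
Round up.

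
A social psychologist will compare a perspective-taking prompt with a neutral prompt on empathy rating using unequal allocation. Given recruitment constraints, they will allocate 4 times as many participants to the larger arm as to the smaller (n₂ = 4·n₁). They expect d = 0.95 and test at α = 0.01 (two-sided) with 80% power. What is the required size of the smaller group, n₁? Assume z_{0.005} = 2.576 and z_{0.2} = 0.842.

n₁ = 17

With allocation ratio k = n₂/n₁ = 4, Var(x̄₁−x̄₂) = σ²(1/n₁ + 1/(k·n₁)) = σ²·(k+1)/(k·n₁).
So n₁ = (1 + 1/k)·((z_{α/2} + z_β)/d)² = 1.250 × (3.418/0.95)².
n₁ = 1.250 × 12.94 = 16.2.
Round up: n₁ = 17, giving n₂ = 4 × 17 = 68.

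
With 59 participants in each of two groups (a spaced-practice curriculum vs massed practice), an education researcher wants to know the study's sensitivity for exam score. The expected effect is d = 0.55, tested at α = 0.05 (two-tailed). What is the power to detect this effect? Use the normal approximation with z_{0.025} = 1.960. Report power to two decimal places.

power ≈ 0.85

For two equal groups, power = Φ(d·√(n/2) − z_{α/2}).
d·√(n/2) = 0.55 × √(59/2) = 0.55 × 5.431 = 2.987.
z_β = 2.987 − 1.960 = 1.027.
Power = Φ(1.027) = 0.848.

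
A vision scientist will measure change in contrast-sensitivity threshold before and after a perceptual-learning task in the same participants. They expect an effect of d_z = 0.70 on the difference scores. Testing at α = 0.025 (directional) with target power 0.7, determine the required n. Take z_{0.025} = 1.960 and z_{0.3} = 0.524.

n = 13 pairs

For a paired (one-sample on differences) test: n = ((z_{α} + z_β) / d)².
z_{α} + z_β = 1.960 + 0.524 = 2.484.
n = (2.484 / 0.70)² = 3.549² = 12.59.
Round up.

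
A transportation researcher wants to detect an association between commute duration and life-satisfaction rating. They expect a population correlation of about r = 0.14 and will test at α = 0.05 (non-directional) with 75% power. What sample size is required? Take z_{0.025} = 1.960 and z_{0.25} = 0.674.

n = 353

Fisher's z: C = ½·ln((1+r)/(1−r)) = ½·ln(1.3256) = 0.1409.
n = ((z_{α/2} + z_β)/C)² + 3.
(1.960 + 0.674) / 0.1409 = 2.634 / 0.1409 = 18.694.
n = 18.694² + 3 = 349.47 + 3 = 352.5.
Round up.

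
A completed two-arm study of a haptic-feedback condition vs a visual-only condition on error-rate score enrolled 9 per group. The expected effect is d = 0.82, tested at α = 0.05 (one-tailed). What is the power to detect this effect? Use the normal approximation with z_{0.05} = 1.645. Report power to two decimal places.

power ≈ 0.54

For two equal groups, power = Φ(d·√(n/2) − z_{α}).
d·√(n/2) = 0.82 × √(9/2) = 0.82 × 2.121 = 1.739.
z_β = 1.739 − 1.645 = 0.094.
Power = Φ(0.094) = 0.538.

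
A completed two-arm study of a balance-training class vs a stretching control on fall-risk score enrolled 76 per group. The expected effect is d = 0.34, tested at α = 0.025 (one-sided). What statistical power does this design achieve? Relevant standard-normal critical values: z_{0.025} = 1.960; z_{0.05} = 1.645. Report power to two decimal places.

For two equal groups, power = Φ(d·√(n/2) − z_{α}).
d·√(n/2) = 0.34 × √(76/2) = 0.34 × 6.164 = 2.096.
z_β = 2.096 − 1.960 = 0.136.
Power = Φ(0.136) = 0.554.

power ≈ 0.55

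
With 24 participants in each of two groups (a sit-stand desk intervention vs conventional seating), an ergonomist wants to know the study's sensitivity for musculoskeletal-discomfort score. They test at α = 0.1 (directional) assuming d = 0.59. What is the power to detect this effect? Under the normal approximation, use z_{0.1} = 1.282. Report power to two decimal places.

power ≈ 0.78

For two equal groups, power = Φ(d·√(n/2) − z_{α}).
d·√(n/2) = 0.59 × √(24/2) = 0.59 × 3.464 = 2.044.
z_β = 2.044 − 1.282 = 0.762.
Power = Φ(0.762) = 0.777.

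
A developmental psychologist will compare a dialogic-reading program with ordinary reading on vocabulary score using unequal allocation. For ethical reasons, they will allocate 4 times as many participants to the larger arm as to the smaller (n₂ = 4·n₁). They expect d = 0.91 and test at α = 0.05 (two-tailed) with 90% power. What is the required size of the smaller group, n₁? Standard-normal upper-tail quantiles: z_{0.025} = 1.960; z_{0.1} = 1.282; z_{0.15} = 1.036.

n₁ = 16

With allocation ratio k = n₂/n₁ = 4, Var(x̄₁−x̄₂) = σ²(1/n₁ + 1/(k·n₁)) = σ²·(k+1)/(k·n₁).
So n₁ = (1 + 1/k)·((z_{α/2} + z_β)/d)² = 1.250 × (3.242/0.91)².
n₁ = 1.250 × 12.69 = 15.9.
Round up: n₁ = 16, giving n₂ = 4 × 16 = 64.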